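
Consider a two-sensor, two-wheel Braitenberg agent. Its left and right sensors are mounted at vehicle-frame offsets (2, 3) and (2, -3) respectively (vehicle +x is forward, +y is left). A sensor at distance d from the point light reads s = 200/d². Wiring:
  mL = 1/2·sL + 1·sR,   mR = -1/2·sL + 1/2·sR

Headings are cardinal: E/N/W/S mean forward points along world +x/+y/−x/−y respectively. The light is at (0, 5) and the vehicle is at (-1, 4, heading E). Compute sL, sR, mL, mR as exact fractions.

left sensor world pos  = (1, 7); dL² = 5
right sensor world pos = (1, 1); dR² = 17
sL = 200/5 = 40
sR = 200/17 = 200/17
mL = 1/2·sL + 1·sR = 540/17
mR = -1/2·sL + 1/2·sR = -240/17

40 200/17 540/17 -240/17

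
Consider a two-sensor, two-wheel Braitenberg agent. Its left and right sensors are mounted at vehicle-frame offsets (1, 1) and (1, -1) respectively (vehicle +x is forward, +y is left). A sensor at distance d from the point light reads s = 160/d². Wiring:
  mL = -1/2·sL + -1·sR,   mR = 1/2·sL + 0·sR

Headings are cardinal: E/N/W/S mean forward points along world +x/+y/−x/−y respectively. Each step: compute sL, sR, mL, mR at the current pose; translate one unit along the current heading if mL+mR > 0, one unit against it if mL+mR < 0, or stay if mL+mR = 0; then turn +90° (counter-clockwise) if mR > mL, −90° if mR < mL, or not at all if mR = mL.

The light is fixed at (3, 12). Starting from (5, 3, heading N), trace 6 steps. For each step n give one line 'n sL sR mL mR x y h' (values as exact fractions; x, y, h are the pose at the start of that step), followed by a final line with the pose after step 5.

0 32/13 160/73 -3248/949 16/13 5 3 N
1 80/61 80/41 -6520/2501 40/61 5 2 W
2 160/137 32/25 -6384/3425 80/137 6 2 S
3 2 40/29 -69/29 1 6 3 E
4 32/13 160/73 -3248/949 16/13 5 3 N
5 80/61 80/41 -6520/2501 40/61 5 2 W
final 6 2 S

n=0: pose=(5,3,N); sL=32/13, sR=160/73; mL=-3248/949, mR=16/13; mL+mR=-160/73 → advance -1; mR−mL=4416/949 → turn +1·90°
n=1: pose=(5,2,W); sL=80/61, sR=80/41; mL=-6520/2501, mR=40/61; mL+mR=-80/41 → advance -1; mR−mL=8160/2501 → turn +1·90°
n=2: pose=(6,2,S); sL=160/137, sR=32/25; mL=-6384/3425, mR=80/137; mL+mR=-32/25 → advance -1; mR−mL=8384/3425 → turn +1·90°
n=3: pose=(6,3,E); sL=2, sR=40/29; mL=-69/29, mR=1; mL+mR=-40/29 → advance -1; mR−mL=98/29 → turn +1·90°
n=4: pose=(5,3,N); sL=32/13, sR=160/73; mL=-3248/949, mR=16/13; mL+mR=-160/73 → advance -1; mR−mL=4416/949 → turn +1·90°
n=5: pose=(5,2,W); sL=80/61, sR=80/41; mL=-6520/2501, mR=40/61; mL+mR=-80/41 → advance -1; mR−mL=8160/2501 → turn +1·90°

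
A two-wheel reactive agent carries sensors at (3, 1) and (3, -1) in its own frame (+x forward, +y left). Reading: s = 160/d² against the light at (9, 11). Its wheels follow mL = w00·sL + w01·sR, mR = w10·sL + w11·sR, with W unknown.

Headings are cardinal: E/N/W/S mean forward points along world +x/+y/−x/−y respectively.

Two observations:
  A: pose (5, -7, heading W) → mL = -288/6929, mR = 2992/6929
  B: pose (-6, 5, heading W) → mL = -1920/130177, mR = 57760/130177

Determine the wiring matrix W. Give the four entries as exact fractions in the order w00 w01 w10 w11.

obs A: pose=(5,-7,W) → sL=16/41, sR=80/169, mL=-288/6929, mR=2992/6929
obs B: pose=(-6,5,W) → sL=160/373, sR=160/349, mL=-1920/130177, mR=57760/130177
sensor matrix S = [[16/41, 80/169], [160/373, 160/349]]; det S = -21780480/901996433
solve [mL_A; mL_B] = S·[w00; w01] and [mR_A; mR_B] = S·[w10; w11]:
  w00 = 1/2, w01 = -1/2, w10 = 1/2, w11 = 1/2

1/2 -1/2 1/2 1/2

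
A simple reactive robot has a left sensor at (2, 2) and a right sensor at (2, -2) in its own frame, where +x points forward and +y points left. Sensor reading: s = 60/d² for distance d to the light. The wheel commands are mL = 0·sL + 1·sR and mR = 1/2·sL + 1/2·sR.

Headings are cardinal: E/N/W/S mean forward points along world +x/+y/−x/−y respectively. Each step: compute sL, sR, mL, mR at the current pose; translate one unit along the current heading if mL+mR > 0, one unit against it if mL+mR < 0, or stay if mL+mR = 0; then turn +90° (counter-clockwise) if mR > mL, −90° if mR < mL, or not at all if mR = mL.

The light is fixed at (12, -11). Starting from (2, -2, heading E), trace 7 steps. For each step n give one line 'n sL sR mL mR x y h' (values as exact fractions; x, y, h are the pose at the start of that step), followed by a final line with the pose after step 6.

n=0: pose=(2,-2,E); sL=12/37, sR=60/113; mL=60/113, mR=1788/4181; mL+mR=4008/4181 → advance +1; mR−mL=-432/4181 → turn -1·90°
n=1: pose=(3,-2,S); sL=30/49, sR=6/17; mL=6/17, mR=402/833; mL+mR=696/833 → advance +1; mR−mL=108/833 → turn +1·90°
n=2: pose=(3,-3,E); sL=60/149, sR=12/17; mL=12/17, mR=1404/2533; mL+mR=3192/2533 → advance +1; mR−mL=-384/2533 → turn -1·90°
n=3: pose=(4,-3,S); sL=5/6, sR=15/34; mL=15/34, mR=65/102; mL+mR=55/51 → advance +1; mR−mL=10/51 → turn +1·90°
n=4: pose=(4,-4,E); sL=20/39, sR=60/61; mL=60/61, mR=1780/2379; mL+mR=4120/2379 → advance +1; mR−mL=-560/2379 → turn -1·90°
n=5: pose=(5,-4,S); sL=6/5, sR=30/53; mL=30/53, mR=234/265; mL+mR=384/265 → advance +1; mR−mL=84/265 → turn +1·90°
n=6: pose=(5,-5,E); sL=60/89, sR=60/41; mL=60/41, mR=3900/3649; mL+mR=9240/3649 → advance +1; mR−mL=-1440/3649 → turn -1·90°

0 12/37 60/113 60/113 1788/4181 2 -2 E
1 30/49 6/17 6/17 402/833 3 -2 S
2 60/149 12/17 12/17 1404/2533 3 -3 E
3 5/6 15/34 15/34 65/102 4 -3 S
4 20/39 60/61 60/61 1780/2379 4 -4 E
5 6/5 30/53 30/53 234/265 5 -4 S
6 60/89 60/41 60/41 3900/3649 5 -5 E
final 6 -5 S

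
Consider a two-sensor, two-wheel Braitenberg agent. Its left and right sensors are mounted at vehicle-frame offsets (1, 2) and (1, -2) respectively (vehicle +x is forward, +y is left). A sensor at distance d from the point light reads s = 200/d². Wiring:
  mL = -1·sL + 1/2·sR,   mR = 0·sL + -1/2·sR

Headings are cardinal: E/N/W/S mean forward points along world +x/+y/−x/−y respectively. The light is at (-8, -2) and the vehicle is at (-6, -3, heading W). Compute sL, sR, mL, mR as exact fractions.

left sensor world pos  = (-7, -5); dL² = 10
right sensor world pos = (-7, -1); dR² = 2
sL = 200/10 = 20
sR = 200/2 = 100
mL = -1·sL + 1/2·sR = 30
mR = 0·sL + -1/2·sR = -50

20 100 30 -50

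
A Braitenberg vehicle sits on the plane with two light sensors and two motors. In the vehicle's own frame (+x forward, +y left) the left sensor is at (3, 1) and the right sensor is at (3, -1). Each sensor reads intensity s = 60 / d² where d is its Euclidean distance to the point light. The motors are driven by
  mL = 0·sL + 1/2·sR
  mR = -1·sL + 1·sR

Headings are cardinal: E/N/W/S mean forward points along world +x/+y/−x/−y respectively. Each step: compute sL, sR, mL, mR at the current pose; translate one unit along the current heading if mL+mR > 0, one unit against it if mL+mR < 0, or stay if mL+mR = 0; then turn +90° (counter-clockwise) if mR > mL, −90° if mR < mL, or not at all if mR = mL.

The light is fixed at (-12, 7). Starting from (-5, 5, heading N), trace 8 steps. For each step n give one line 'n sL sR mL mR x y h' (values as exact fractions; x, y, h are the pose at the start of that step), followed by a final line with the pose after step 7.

n=0: pose=(-5,5,N); sL=60/37, sR=12/13; mL=6/13, mR=-336/481; mL+mR=-114/481 → advance -1; mR−mL=-558/481 → turn -1·90°
n=1: pose=(-5,4,E); sL=15/26, sR=15/29; mL=15/58, mR=-45/754; mL+mR=75/377 → advance +1; mR−mL=-120/377 → turn -1·90°
n=2: pose=(-4,4,S); sL=20/39, sR=12/17; mL=6/17, mR=128/663; mL+mR=362/663 → advance +1; mR−mL=-106/663 → turn -1·90°
n=3: pose=(-4,3,W); sL=6/5, sR=30/17; mL=15/17, mR=48/85; mL+mR=123/85 → advance +1; mR−mL=-27/85 → turn -1·90°
n=4: pose=(-5,3,N); sL=60/37, sR=12/13; mL=6/13, mR=-336/481; mL+mR=-114/481 → advance -1; mR−mL=-558/481 → turn -1·90°
n=5: pose=(-5,2,E); sL=15/29, sR=15/34; mL=15/68, mR=-75/986; mL+mR=285/1972 → advance +1; mR−mL=-585/1972 → turn -1·90°
n=6: pose=(-4,2,S); sL=12/29, sR=60/113; mL=30/113, mR=384/3277; mL+mR=1254/3277 → advance +1; mR−mL=-486/3277 → turn -1·90°
n=7: pose=(-4,1,W); sL=30/37, sR=6/5; mL=3/5, mR=72/185; mL+mR=183/185 → advance +1; mR−mL=-39/185 → turn -1·90°

0 60/37 12/13 6/13 -336/481 -5 5 N
1 15/26 15/29 15/58 -45/754 -5 4 E
2 20/39 12/17 6/17 128/663 -4 4 S
3 6/5 30/17 15/17 48/85 -4 3 W
4 60/37 12/13 6/13 -336/481 -5 3 N
5 15/29 15/34 15/68 -75/986 -5 2 E
6 12/29 60/113 30/113 384/3277 -4 2 S
7 30/37 6/5 3/5 72/185 -4 1 W
final -5 1 N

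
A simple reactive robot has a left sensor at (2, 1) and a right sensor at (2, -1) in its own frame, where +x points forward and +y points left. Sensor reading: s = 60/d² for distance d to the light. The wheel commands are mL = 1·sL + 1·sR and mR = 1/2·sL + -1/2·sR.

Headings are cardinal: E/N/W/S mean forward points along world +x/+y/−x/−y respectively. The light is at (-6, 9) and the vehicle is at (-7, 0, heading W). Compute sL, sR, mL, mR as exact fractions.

60/109 60/73 10920/7957 -1080/7957

left sensor world pos  = (-9, -1); dL² = 109
right sensor world pos = (-9, 1); dR² = 73
sL = 60/109 = 60/109
sR = 60/73 = 60/73
mL = 1·sL + 1·sR = 10920/7957
mR = 1/2·sL + -1/2·sR = -1080/7957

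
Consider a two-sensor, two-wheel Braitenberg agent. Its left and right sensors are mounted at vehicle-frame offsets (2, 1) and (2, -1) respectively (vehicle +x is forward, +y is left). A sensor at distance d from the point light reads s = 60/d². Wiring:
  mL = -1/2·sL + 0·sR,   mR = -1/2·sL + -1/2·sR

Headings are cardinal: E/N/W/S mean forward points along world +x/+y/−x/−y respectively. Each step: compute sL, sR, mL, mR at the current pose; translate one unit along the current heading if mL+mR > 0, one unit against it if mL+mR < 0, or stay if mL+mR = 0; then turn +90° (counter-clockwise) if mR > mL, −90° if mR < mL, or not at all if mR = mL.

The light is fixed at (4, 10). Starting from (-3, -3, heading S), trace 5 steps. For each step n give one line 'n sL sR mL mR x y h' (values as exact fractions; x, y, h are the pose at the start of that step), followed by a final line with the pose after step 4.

n=0: pose=(-3,-3,S); sL=20/87, sR=60/289; mL=-10/87, mR=-5500/25143; mL+mR=-8390/25143 → advance -1; mR−mL=-30/289 → turn -1·90°
n=1: pose=(-3,-2,W); sL=6/25, sR=30/101; mL=-3/25, mR=-678/2525; mL+mR=-981/2525 → advance -1; mR−mL=-15/101 → turn -1·90°
n=2: pose=(-2,-2,N); sL=60/149, sR=12/25; mL=-30/149, mR=-1644/3725; mL+mR=-2394/3725 → advance -1; mR−mL=-6/25 → turn -1·90°
n=3: pose=(-2,-3,E); sL=3/8, sR=15/53; mL=-3/16, mR=-279/848; mL+mR=-219/424 → advance -1; mR−mL=-15/106 → turn -1·90°
n=4: pose=(-3,-3,S); sL=20/87, sR=60/289; mL=-10/87, mR=-5500/25143; mL+mR=-8390/25143 → advance -1; mR−mL=-30/289 → turn -1·90°

0 20/87 60/289 -10/87 -5500/25143 -3 -3 S
1 6/25 30/101 -3/25 -678/2525 -3 -2 W
2 60/149 12/25 -30/149 -1644/3725 -2 -2 N
3 3/8 15/53 -3/16 -279/848 -2 -3 E
4 20/87 60/289 -10/87 -5500/25143 -3 -3 S
final -3 -2 W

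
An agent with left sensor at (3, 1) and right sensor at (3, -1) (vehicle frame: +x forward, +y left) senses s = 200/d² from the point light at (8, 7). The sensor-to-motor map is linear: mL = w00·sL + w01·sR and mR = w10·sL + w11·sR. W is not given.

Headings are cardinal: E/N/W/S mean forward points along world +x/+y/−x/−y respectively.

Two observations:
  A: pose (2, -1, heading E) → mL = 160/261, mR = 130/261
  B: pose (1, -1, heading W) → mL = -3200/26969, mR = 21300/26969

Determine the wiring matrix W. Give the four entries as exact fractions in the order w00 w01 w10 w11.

obs A: pose=(2,-1,E) → sL=100/29, sR=20/9, mL=160/261, mR=130/261
obs B: pose=(1,-1,W) → sL=200/181, sR=200/149, mL=-3200/26969, mR=21300/26969
sensor matrix S = [[100/29, 20/9], [200/181, 200/149]]; det S = 15296000/7038909
solve [mL_A; mL_B] = S·[w00; w01] and [mR_A; mR_B] = S·[w10; w11]:
  w00 = 1/2, w01 = -1/2, w10 = -1/2, w11 = 1

1/2 -1/2 -1/2 1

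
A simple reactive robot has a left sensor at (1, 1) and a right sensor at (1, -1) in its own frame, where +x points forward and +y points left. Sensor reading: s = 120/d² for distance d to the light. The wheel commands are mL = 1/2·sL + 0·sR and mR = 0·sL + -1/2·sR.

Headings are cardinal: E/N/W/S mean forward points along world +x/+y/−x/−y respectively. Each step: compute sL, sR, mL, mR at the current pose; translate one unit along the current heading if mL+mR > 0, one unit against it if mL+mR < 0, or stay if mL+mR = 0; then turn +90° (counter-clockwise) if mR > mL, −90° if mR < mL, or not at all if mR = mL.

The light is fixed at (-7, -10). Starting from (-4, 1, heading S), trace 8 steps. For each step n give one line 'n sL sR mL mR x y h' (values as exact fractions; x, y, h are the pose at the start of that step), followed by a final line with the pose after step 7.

0 30/29 15/13 15/29 -15/26 -4 1 S
1 24/25 120/173 12/25 -60/173 -4 2 W
2 12/17 60/89 6/17 -30/89 -5 2 N
3 24/41 40/51 12/41 -20/51 -5 3 E
4 30/37 5/6 15/37 -5/12 -6 3 S
5 120/169 8/15 60/169 -4/15 -6 4 W
6 60/113 60/113 30/113 -30/113 -7 4 N
7 60/113 12/17 30/113 -6/17 -7 4 E
final -8 4 S

n=0: pose=(-4,1,S); sL=30/29, sR=15/13; mL=15/29, mR=-15/26; mL+mR=-45/754 → advance -1; mR−mL=-825/754 → turn -1·90°
n=1: pose=(-4,2,W); sL=24/25, sR=120/173; mL=12/25, mR=-60/173; mL+mR=576/4325 → advance +1; mR−mL=-3576/4325 → turn -1·90°
n=2: pose=(-5,2,N); sL=12/17, sR=60/89; mL=6/17, mR=-30/89; mL+mR=24/1513 → advance +1; mR−mL=-1044/1513 → turn -1·90°
n=3: pose=(-5,3,E); sL=24/41, sR=40/51; mL=12/41, mR=-20/51; mL+mR=-208/2091 → advance -1; mR−mL=-1432/2091 → turn -1·90°
n=4: pose=(-6,3,S); sL=30/37, sR=5/6; mL=15/37, mR=-5/12; mL+mR=-5/444 → advance -1; mR−mL=-365/444 → turn -1·90°
n=5: pose=(-6,4,W); sL=120/169, sR=8/15; mL=60/169, mR=-4/15; mL+mR=224/2535 → advance +1; mR−mL=-1576/2535 → turn -1·90°
n=6: pose=(-7,4,N); sL=60/113, sR=60/113; mL=30/113, mR=-30/113; mL+mR=0 → advance +0; mR−mL=-60/113 → turn -1·90°
n=7: pose=(-7,4,E); sL=60/113, sR=12/17; mL=30/113, mR=-6/17; mL+mR=-168/1921 → advance -1; mR−mL=-1188/1921 → turn -1·90°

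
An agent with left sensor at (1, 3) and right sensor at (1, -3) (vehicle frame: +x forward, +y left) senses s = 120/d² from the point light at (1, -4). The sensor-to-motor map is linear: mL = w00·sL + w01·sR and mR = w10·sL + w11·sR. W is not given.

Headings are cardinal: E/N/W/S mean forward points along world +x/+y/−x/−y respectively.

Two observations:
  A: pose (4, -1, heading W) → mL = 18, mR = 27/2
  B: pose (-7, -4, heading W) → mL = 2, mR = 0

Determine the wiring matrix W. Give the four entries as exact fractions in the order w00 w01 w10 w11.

1/2 1 1/2 -1/2

obs A: pose=(4,-1,W) → sL=30, sR=3, mL=18, mR=27/2
obs B: pose=(-7,-4,W) → sL=4/3, sR=4/3, mL=2, mR=0
sensor matrix S = [[30, 3], [4/3, 4/3]]; det S = 36
solve [mL_A; mL_B] = S·[w00; w01] and [mR_A; mR_B] = S·[w10; w11]:
  w00 = 1/2, w01 = 1, w10 = 1/2, w11 = -1/2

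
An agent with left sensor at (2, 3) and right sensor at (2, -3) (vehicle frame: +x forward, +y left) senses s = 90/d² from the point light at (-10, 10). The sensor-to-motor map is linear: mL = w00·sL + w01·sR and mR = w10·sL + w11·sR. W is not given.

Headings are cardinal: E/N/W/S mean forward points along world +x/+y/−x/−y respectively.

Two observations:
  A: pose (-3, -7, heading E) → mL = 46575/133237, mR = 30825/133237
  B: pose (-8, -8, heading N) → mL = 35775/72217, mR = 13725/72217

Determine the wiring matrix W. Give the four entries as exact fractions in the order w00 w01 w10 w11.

obs A: pose=(-3,-7,E) → sL=90/277, sR=90/481, mL=46575/133237, mR=30825/133237
obs B: pose=(-8,-8,N) → sL=90/257, sR=90/281, mL=35775/72217, mR=13725/72217
sensor matrix S = [[90/277, 90/481], [90/257, 90/281]]; det S = 370818000/9621976429
solve [mL_A; mL_B] = S·[w00; w01] and [mR_A; mR_B] = S·[w10; w11]:
  w00 = 1/2, w01 = 1, w10 = 1, w11 = -1/2

1/2 1 1 -1/2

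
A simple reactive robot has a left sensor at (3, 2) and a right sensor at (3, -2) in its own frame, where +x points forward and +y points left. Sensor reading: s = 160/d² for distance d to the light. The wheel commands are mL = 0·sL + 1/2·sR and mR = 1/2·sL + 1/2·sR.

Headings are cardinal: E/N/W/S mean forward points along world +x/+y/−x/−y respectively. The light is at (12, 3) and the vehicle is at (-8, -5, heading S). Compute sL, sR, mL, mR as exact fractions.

32/89 32/121 16/121 3360/10769

left sensor world pos  = (-6, -8); dL² = 445
right sensor world pos = (-10, -8); dR² = 605
sL = 160/445 = 32/89
sR = 160/605 = 32/121
mL = 0·sL + 1/2·sR = 16/121
mR = 1/2·sL + 1/2·sR = 3360/10769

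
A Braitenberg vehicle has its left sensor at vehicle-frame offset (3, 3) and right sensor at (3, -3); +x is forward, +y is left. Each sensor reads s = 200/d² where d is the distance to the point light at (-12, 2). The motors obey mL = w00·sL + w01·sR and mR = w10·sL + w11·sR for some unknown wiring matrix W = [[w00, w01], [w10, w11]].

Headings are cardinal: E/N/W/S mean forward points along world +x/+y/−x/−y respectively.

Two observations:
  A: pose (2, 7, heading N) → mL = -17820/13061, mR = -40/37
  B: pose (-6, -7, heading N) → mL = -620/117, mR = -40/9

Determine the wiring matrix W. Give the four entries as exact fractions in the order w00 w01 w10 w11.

obs A: pose=(2,7,N) → sL=40/37, sR=200/353, mL=-17820/13061, mR=-40/37
obs B: pose=(-6,-7,N) → sL=40/9, sR=200/117, mL=-620/117, mR=-40/9
sensor matrix S = [[40/37, 200/353], [40/9, 200/117]]; det S = -1024000/1528137
solve [mL_A; mL_B] = S·[w00; w01] and [mR_A; mR_B] = S·[w10; w11]:
  w00 = -1, w01 = -1/2, w10 = -1, w11 = 0

-1 -1/2 -1 0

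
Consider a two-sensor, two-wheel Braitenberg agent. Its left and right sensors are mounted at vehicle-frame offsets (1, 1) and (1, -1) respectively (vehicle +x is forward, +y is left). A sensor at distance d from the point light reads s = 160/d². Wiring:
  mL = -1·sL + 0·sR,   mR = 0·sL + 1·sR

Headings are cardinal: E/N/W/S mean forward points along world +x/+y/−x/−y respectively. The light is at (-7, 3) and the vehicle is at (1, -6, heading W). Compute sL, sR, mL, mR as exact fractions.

160/149 160/113 -160/149 160/113

left sensor world pos  = (0, -7); dL² = 149
right sensor world pos = (0, -5); dR² = 113
sL = 160/149 = 160/149
sR = 160/113 = 160/113
mL = -1·sL + 0·sR = -160/149
mR = 0·sL + 1·sR = 160/113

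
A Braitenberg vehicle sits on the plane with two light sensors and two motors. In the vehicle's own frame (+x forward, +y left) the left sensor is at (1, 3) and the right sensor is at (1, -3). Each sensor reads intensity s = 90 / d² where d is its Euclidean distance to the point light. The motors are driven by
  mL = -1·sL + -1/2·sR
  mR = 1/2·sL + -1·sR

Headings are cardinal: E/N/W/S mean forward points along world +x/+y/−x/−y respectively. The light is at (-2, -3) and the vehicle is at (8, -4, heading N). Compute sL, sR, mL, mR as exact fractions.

left sensor world pos  = (5, -3); dL² = 49
right sensor world pos = (11, -3); dR² = 169
sL = 90/49 = 90/49
sR = 90/169 = 90/169
mL = -1·sL + -1/2·sR = -17415/8281
mR = 1/2·sL + -1·sR = 3195/8281

90/49 90/169 -17415/8281 3195/8281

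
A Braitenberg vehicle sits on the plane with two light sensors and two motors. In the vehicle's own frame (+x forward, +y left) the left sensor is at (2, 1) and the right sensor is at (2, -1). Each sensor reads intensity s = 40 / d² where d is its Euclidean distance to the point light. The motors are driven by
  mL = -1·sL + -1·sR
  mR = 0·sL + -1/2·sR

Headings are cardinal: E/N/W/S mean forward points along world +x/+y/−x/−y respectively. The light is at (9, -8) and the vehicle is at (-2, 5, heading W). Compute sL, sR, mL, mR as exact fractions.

40/313 8/73 -5424/22849 -4/73

left sensor world pos  = (-4, 4); dL² = 313
right sensor world pos = (-4, 6); dR² = 365
sL = 40/313 = 40/313
sR = 40/365 = 8/73
mL = -1·sL + -1·sR = -5424/22849
mR = 0·sL + -1/2·sR = -4/73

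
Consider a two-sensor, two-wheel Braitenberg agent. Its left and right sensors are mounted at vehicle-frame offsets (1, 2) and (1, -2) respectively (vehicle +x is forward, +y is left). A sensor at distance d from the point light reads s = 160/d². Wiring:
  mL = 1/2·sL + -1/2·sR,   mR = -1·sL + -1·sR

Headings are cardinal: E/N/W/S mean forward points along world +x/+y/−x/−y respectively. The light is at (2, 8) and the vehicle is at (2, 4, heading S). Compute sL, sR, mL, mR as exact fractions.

160/29 160/29 0 -320/29

left sensor world pos  = (4, 3); dL² = 29
right sensor world pos = (0, 3); dR² = 29
sL = 160/29 = 160/29
sR = 160/29 = 160/29
mL = 1/2·sL + -1/2·sR = 0
mR = -1·sL + -1·sR = -320/29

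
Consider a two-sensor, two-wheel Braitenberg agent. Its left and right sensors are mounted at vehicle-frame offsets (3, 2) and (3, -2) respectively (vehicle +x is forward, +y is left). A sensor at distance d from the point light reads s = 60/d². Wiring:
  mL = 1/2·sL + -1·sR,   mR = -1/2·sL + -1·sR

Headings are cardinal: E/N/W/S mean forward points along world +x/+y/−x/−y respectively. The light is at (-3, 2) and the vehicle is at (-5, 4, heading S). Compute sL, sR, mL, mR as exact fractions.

left sensor world pos  = (-3, 1); dL² = 1
right sensor world pos = (-7, 1); dR² = 17
sL = 60/1 = 60
sR = 60/17 = 60/17
mL = 1/2·sL + -1·sR = 450/17
mR = -1/2·sL + -1·sR = -570/17

60 60/17 450/17 -570/17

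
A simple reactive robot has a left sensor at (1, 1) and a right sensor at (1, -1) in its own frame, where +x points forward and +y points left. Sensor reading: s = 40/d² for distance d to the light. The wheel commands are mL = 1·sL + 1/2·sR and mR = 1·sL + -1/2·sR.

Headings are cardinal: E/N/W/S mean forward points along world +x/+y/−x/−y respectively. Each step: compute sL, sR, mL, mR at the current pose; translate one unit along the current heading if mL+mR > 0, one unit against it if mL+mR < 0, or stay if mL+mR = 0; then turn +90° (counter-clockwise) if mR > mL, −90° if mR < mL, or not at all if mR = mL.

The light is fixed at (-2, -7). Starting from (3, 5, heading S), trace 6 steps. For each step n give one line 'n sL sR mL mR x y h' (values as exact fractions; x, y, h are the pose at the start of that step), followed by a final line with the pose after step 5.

n=0: pose=(3,5,S); sL=40/157, sR=40/137; mL=8620/21509, mR=2340/21509; mL+mR=80/157 → advance +1; mR−mL=-40/137 → turn -1·90°
n=1: pose=(3,4,W); sL=10/29, sR=1/4; mL=109/232, mR=51/232; mL+mR=20/29 → advance +1; mR−mL=-1/4 → turn -1·90°
n=2: pose=(2,4,N); sL=40/153, sR=40/169; mL=9820/25857, mR=3700/25857; mL+mR=80/153 → advance +1; mR−mL=-40/169 → turn -1·90°
n=3: pose=(2,5,E); sL=20/97, sR=20/73; mL=2430/7081, mR=490/7081; mL+mR=40/97 → advance +1; mR−mL=-20/73 → turn -1·90°
n=4: pose=(3,5,S); sL=40/157, sR=40/137; mL=8620/21509, mR=2340/21509; mL+mR=80/157 → advance +1; mR−mL=-40/137 → turn -1·90°
n=5: pose=(3,4,W); sL=10/29, sR=1/4; mL=109/232, mR=51/232; mL+mR=20/29 → advance +1; mR−mL=-1/4 → turn -1·90°

0 40/157 40/137 8620/21509 2340/21509 3 5 S
1 10/29 1/4 109/232 51/232 3 4 W
2 40/153 40/169 9820/25857 3700/25857 2 4 N
3 20/97 20/73 2430/7081 490/7081 2 5 E
4 40/157 40/137 8620/21509 2340/21509 3 5 S
5 10/29 1/4 109/232 51/232 3 4 W
final 2 4 N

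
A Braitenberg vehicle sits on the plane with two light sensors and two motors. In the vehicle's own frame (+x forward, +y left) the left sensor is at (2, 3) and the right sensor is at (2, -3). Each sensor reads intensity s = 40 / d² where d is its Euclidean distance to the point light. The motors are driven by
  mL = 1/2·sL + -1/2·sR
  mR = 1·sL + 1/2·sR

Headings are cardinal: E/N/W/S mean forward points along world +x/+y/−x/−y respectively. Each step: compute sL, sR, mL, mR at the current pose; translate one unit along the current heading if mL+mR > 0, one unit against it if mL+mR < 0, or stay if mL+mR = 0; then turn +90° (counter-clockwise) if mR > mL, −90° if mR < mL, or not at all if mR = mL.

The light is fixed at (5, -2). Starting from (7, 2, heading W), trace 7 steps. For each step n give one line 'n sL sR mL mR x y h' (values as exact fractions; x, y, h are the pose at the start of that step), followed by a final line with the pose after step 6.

n=0: pose=(7,2,W); sL=40, sR=40/49; mL=960/49, mR=1980/49; mL+mR=60 → advance +1; mR−mL=1020/49 → turn +1·90°
n=1: pose=(6,2,S); sL=2, sR=5; mL=-3/2, mR=9/2; mL+mR=3 → advance +1; mR−mL=6 → turn +1·90°
n=2: pose=(6,1,E); sL=8/9, sR=40/9; mL=-16/9, mR=28/9; mL+mR=4/3 → advance +1; mR−mL=44/9 → turn +1·90°
n=3: pose=(7,1,N); sL=20/13, sR=4/5; mL=24/65, mR=126/65; mL+mR=30/13 → advance +1; mR−mL=102/65 → turn +1·90°
n=4: pose=(7,2,W); sL=40, sR=40/49; mL=960/49, mR=1980/49; mL+mR=60 → advance +1; mR−mL=1020/49 → turn +1·90°
n=5: pose=(6,2,S); sL=2, sR=5; mL=-3/2, mR=9/2; mL+mR=3 → advance +1; mR−mL=6 → turn +1·90°
n=6: pose=(6,1,E); sL=8/9, sR=40/9; mL=-16/9, mR=28/9; mL+mR=4/3 → advance +1; mR−mL=44/9 → turn +1·90°

0 40 40/49 960/49 1980/49 7 2 W
1 2 5 -3/2 9/2 6 2 S
2 8/9 40/9 -16/9 28/9 6 1 E
3 20/13 4/5 24/65 126/65 7 1 N
4 40 40/49 960/49 1980/49 7 2 W
5 2 5 -3/2 9/2 6 2 S
6 8/9 40/9 -16/9 28/9 6 1 E
final 7 1 N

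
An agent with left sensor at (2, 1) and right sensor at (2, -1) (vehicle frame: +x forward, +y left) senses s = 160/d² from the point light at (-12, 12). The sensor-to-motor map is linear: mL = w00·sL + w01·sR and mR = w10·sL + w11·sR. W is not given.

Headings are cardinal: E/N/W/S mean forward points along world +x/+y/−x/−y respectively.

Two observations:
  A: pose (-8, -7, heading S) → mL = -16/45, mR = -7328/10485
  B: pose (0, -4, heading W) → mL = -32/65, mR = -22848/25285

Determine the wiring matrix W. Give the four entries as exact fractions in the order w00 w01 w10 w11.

0 -1 -1 -1

obs A: pose=(-8,-7,S) → sL=80/233, sR=16/45, mL=-16/45, mR=-7328/10485
obs B: pose=(0,-4,W) → sL=160/389, sR=32/65, mL=-32/65, mR=-22848/25285
sensor matrix S = [[80/233, 16/45], [160/389, 32/65]]; det S = 241664/10604529
solve [mL_A; mL_B] = S·[w00; w01] and [mR_A; mR_B] = S·[w10; w11]:
  w00 = 0, w01 = -1, w10 = -1, w11 = -1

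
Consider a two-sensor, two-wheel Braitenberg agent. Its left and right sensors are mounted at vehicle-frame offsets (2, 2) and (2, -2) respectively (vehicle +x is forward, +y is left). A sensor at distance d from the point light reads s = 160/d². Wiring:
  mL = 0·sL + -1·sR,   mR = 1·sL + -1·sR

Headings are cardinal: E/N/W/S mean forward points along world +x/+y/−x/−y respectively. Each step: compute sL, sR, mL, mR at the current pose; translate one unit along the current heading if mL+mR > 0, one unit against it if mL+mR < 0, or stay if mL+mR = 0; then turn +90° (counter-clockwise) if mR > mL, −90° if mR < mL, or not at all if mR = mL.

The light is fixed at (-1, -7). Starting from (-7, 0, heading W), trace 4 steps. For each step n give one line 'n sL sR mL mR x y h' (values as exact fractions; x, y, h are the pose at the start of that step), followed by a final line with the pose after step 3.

0 160/89 32/29 -32/29 1792/2581 -7 0 W
1 80/17 80/37 -80/37 1600/629 -6 0 S
2 160/73 32/5 -32/5 -1536/365 -6 -1 E
3 5/4 2 -2 -3/4 -7 -1 N
final -7 -2 W

n=0: pose=(-7,0,W); sL=160/89, sR=32/29; mL=-32/29, mR=1792/2581; mL+mR=-1056/2581 → advance -1; mR−mL=160/89 → turn +1·90°
n=1: pose=(-6,0,S); sL=80/17, sR=80/37; mL=-80/37, mR=1600/629; mL+mR=240/629 → advance +1; mR−mL=80/17 → turn +1·90°
n=2: pose=(-6,-1,E); sL=160/73, sR=32/5; mL=-32/5, mR=-1536/365; mL+mR=-3872/365 → advance -1; mR−mL=160/73 → turn +1·90°
n=3: pose=(-7,-1,N); sL=5/4, sR=2; mL=-2, mR=-3/4; mL+mR=-11/4 → advance -1; mR−mL=5/4 → turn +1·90°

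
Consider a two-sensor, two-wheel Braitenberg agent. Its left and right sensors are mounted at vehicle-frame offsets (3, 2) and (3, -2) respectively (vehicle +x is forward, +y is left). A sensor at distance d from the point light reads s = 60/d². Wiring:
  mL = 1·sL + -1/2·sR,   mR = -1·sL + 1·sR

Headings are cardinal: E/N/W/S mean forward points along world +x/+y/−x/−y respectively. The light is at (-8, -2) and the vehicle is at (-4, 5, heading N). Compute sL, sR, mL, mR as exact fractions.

15/26 15/34 315/884 -30/221

left sensor world pos  = (-6, 8); dL² = 104
right sensor world pos = (-2, 8); dR² = 136
sL = 60/104 = 15/26
sR = 60/136 = 15/34
mL = 1·sL + -1/2·sR = 315/884
mR = -1·sL + 1·sR = -30/221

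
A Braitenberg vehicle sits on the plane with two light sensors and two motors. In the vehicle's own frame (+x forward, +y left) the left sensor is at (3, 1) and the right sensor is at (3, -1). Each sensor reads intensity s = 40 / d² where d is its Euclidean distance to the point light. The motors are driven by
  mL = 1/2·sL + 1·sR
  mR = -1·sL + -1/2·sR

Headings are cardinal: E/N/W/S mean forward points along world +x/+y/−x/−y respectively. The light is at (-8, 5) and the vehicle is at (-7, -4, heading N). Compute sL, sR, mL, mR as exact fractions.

10/9 1 14/9 -29/18

left sensor world pos  = (-8, -1); dL² = 36
right sensor world pos = (-6, -1); dR² = 40
sL = 40/36 = 10/9
sR = 40/40 = 1
mL = 1/2·sL + 1·sR = 14/9
mR = -1·sL + -1/2·sR = -29/18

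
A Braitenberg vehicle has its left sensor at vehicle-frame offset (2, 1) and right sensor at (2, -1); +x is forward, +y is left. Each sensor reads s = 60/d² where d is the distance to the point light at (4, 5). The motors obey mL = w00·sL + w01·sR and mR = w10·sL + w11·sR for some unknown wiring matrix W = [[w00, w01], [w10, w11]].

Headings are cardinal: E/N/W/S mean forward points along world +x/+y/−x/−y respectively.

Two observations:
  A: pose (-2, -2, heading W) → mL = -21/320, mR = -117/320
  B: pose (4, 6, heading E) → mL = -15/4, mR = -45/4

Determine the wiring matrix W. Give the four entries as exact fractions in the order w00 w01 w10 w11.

obs A: pose=(-2,-2,W) → sL=15/32, sR=3/5, mL=-21/320, mR=-117/320
obs B: pose=(4,6,E) → sL=15/2, sR=15, mL=-15/4, mR=-45/4
sensor matrix S = [[15/32, 3/5], [15/2, 15]]; det S = 81/32
solve [mL_A; mL_B] = S·[w00; w01] and [mR_A; mR_B] = S·[w10; w11]:
  w00 = 1/2, w01 = -1/2, w10 = 1/2, w11 = -1

1/2 -1/2 1/2 -1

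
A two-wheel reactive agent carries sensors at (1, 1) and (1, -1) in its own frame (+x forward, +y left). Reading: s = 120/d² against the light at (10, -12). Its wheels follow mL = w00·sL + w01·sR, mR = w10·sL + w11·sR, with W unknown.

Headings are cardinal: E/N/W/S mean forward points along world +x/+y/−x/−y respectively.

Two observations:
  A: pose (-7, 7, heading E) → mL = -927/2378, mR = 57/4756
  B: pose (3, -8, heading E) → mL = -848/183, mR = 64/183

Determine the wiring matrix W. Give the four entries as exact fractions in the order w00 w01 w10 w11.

obs A: pose=(-7,7,E) → sL=15/82, sR=6/29, mL=-927/2378, mR=57/4756
obs B: pose=(3,-8,E) → sL=120/61, sR=8/3, mL=-848/183, mR=64/183
sensor matrix S = [[15/82, 6/29], [120/61, 8/3]]; det S = 5860/72529
solve [mL_A; mL_B] = S·[w00; w01] and [mR_A; mR_B] = S·[w10; w11]:
  w00 = -1, w01 = -1, w10 = -1/2, w11 = 1/2

-1 -1 -1/2 1/2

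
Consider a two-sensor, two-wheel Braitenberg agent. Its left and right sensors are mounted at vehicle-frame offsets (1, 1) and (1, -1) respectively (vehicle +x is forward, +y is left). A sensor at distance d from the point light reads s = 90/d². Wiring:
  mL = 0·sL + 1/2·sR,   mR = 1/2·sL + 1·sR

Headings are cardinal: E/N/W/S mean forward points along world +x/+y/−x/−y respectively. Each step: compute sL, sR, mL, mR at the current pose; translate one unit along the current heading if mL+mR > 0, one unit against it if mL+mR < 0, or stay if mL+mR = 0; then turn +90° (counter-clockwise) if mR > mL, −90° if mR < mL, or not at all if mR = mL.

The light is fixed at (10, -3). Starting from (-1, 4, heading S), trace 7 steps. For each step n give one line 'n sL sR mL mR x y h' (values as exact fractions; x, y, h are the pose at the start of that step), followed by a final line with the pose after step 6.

0 45/68 1/2 1/4 113/136 -1 4 S
1 90/149 18/25 9/25 3807/3725 -1 3 E
2 9/17 9/13 9/26 423/442 0 3 N
3 90/157 18/37 9/37 4491/5809 0 4 W
4 45/68 1/2 1/4 113/136 -1 4 S
5 90/149 18/25 9/25 3807/3725 -1 3 E
6 9/17 9/13 9/26 423/442 0 3 N
final 0 4 W

n=0: pose=(-1,4,S); sL=45/68, sR=1/2; mL=1/4, mR=113/136; mL+mR=147/136 → advance +1; mR−mL=79/136 → turn +1·90°
n=1: pose=(-1,3,E); sL=90/149, sR=18/25; mL=9/25, mR=3807/3725; mL+mR=5148/3725 → advance +1; mR−mL=2466/3725 → turn +1·90°
n=2: pose=(0,3,N); sL=9/17, sR=9/13; mL=9/26, mR=423/442; mL+mR=288/221 → advance +1; mR−mL=135/221 → turn +1·90°
n=3: pose=(0,4,W); sL=90/157, sR=18/37; mL=9/37, mR=4491/5809; mL+mR=5904/5809 → advance +1; mR−mL=3078/5809 → turn +1·90°
n=4: pose=(-1,4,S); sL=45/68, sR=1/2; mL=1/4, mR=113/136; mL+mR=147/136 → advance +1; mR−mL=79/136 → turn +1·90°
n=5: pose=(-1,3,E); sL=90/149, sR=18/25; mL=9/25, mR=3807/3725; mL+mR=5148/3725 → advance +1; mR−mL=2466/3725 → turn +1·90°
n=6: pose=(0,3,N); sL=9/17, sR=9/13; mL=9/26, mR=423/442; mL+mR=288/221 → advance +1; mR−mL=135/221 → turn +1·90°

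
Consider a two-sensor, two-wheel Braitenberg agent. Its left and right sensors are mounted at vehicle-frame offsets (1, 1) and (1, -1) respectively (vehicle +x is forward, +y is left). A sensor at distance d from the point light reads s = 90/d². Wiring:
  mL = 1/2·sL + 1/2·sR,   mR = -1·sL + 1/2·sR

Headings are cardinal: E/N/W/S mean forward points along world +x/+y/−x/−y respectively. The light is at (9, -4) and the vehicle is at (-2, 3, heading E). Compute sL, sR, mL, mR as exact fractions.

left sensor world pos  = (-1, 4); dL² = 164
right sensor world pos = (-1, 2); dR² = 136
sL = 90/164 = 45/82
sR = 90/136 = 45/68
mL = 1/2·sL + 1/2·sR = 3375/5576
mR = -1·sL + 1/2·sR = -1215/5576

45/82 45/68 3375/5576 -1215/5576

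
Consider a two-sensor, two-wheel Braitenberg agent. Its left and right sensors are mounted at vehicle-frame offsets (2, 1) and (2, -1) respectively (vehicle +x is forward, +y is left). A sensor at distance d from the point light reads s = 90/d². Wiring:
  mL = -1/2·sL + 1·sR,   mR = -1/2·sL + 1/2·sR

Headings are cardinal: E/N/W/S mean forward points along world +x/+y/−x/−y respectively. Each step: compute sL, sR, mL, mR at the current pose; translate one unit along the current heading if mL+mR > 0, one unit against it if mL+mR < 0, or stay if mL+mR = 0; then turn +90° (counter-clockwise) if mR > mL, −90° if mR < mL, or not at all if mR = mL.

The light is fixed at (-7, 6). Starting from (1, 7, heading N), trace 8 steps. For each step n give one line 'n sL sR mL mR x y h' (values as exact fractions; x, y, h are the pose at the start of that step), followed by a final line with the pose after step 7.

0 45/29 1 13/58 -8/29 1 7 N
1 90/101 90/101 45/101 0 1 6 E
2 45/52 45/34 1575/1768 405/1768 2 6 S
3 90/53 90/49 2565/2597 180/2597 2 5 W
4 9/5 45/41 81/410 -72/205 1 5 N
5 90/101 90/109 4185/11009 -360/11009 1 4 E
6 45/58 9/8 171/232 81/464 2 4 S
7 18/13 90/53 693/689 108/689 2 3 W
final 1 3 N

n=0: pose=(1,7,N); sL=45/29, sR=1; mL=13/58, mR=-8/29; mL+mR=-3/58 → advance -1; mR−mL=-1/2 → turn -1·90°
n=1: pose=(1,6,E); sL=90/101, sR=90/101; mL=45/101, mR=0; mL+mR=45/101 → advance +1; mR−mL=-45/101 → turn -1·90°
n=2: pose=(2,6,S); sL=45/52, sR=45/34; mL=1575/1768, mR=405/1768; mL+mR=495/442 → advance +1; mR−mL=-45/68 → turn -1·90°
n=3: pose=(2,5,W); sL=90/53, sR=90/49; mL=2565/2597, mR=180/2597; mL+mR=2745/2597 → advance +1; mR−mL=-45/49 → turn -1·90°
n=4: pose=(1,5,N); sL=9/5, sR=45/41; mL=81/410, mR=-72/205; mL+mR=-63/410 → advance -1; mR−mL=-45/82 → turn -1·90°
n=5: pose=(1,4,E); sL=90/101, sR=90/109; mL=4185/11009, mR=-360/11009; mL+mR=3825/11009 → advance +1; mR−mL=-45/109 → turn -1·90°
n=6: pose=(2,4,S); sL=45/58, sR=9/8; mL=171/232, mR=81/464; mL+mR=423/464 → advance +1; mR−mL=-9/16 → turn -1·90°
n=7: pose=(2,3,W); sL=18/13, sR=90/53; mL=693/689, mR=108/689; mL+mR=801/689 → advance +1; mR−mL=-45/53 → turn -1·90°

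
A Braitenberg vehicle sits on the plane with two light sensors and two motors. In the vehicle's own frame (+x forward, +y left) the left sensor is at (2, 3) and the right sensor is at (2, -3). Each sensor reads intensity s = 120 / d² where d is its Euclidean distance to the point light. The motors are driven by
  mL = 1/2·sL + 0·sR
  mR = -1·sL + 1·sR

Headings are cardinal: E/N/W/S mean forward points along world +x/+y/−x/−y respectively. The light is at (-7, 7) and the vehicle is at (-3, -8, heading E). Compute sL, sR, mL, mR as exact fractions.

2/3 1/3 1/3 -1/3

left sensor world pos  = (-1, -5); dL² = 180
right sensor world pos = (-1, -11); dR² = 360
sL = 120/180 = 2/3
sR = 120/360 = 1/3
mL = 1/2·sL + 0·sR = 1/3
mR = -1·sL + 1·sR = -1/3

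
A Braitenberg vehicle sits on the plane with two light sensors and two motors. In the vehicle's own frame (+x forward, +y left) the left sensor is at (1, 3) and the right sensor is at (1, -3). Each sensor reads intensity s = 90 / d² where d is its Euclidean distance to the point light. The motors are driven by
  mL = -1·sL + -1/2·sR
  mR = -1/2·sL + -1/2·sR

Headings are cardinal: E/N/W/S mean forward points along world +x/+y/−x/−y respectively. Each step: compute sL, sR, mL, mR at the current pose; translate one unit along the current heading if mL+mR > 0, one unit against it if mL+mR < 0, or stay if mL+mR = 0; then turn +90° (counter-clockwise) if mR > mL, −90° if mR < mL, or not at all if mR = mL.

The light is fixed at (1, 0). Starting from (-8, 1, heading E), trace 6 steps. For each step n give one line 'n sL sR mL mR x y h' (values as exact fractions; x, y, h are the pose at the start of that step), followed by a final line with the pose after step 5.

n=0: pose=(-8,1,E); sL=9/8, sR=45/34; mL=-243/136, mR=-333/272; mL+mR=-819/272 → advance -1; mR−mL=9/16 → turn +1·90°
n=1: pose=(-9,1,N); sL=90/173, sR=90/53; mL=-12555/9169, mR=-10170/9169; mL+mR=-22725/9169 → advance -1; mR−mL=45/173 → turn +1·90°
n=2: pose=(-9,0,W); sL=9/13, sR=9/13; mL=-27/26, mR=-9/13; mL+mR=-45/26 → advance -1; mR−mL=9/26 → turn +1·90°
n=3: pose=(-8,0,S); sL=90/37, sR=18/29; mL=-2943/1073, mR=-1638/1073; mL+mR=-4581/1073 → advance -1; mR−mL=45/37 → turn +1·90°
n=4: pose=(-8,1,E); sL=9/8, sR=45/34; mL=-243/136, mR=-333/272; mL+mR=-819/272 → advance -1; mR−mL=9/16 → turn +1·90°
n=5: pose=(-9,1,N); sL=90/173, sR=90/53; mL=-12555/9169, mR=-10170/9169; mL+mR=-22725/9169 → advance -1; mR−mL=45/173 → turn +1·90°

0 9/8 45/34 -243/136 -333/272 -8 1 E
1 90/173 90/53 -12555/9169 -10170/9169 -9 1 N
2 9/13 9/13 -27/26 -9/13 -9 0 W
3 90/37 18/29 -2943/1073 -1638/1073 -8 0 S
4 9/8 45/34 -243/136 -333/272 -8 1 E
5 90/173 90/53 -12555/9169 -10170/9169 -9 1 N
final -9 0 W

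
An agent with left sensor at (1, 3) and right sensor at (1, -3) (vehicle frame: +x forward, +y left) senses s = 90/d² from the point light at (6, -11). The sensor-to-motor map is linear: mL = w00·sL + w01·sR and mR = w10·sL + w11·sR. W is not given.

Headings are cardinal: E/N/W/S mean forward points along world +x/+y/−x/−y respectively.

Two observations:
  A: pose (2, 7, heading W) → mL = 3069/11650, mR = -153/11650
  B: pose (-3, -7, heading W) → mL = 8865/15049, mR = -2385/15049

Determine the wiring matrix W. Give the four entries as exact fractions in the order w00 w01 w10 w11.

1 -1/2 1/2 -1

obs A: pose=(2,7,W) → sL=9/25, sR=45/233, mL=3069/11650, mR=-153/11650
obs B: pose=(-3,-7,W) → sL=90/101, sR=90/149, mL=8865/15049, mR=-2385/15049
sensor matrix S = [[9/25, 45/233], [90/101, 90/149]]; det S = 795096/17532085
solve [mL_A; mL_B] = S·[w00; w01] and [mR_A; mR_B] = S·[w10; w11]:
  w00 = 1, w01 = -1/2, w10 = 1/2, w11 = -1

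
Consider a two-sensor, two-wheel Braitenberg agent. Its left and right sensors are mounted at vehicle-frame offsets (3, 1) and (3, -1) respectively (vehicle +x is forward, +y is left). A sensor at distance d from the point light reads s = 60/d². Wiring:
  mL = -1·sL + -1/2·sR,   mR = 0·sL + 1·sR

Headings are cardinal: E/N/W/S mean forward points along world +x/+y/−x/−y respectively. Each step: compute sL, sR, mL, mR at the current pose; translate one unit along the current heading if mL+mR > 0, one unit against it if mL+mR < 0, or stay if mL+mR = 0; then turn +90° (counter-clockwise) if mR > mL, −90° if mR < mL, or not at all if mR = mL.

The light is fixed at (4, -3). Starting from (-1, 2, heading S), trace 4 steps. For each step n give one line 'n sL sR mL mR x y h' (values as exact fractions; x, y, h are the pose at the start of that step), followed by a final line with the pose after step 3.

n=0: pose=(-1,2,S); sL=3, sR=3/2; mL=-15/4, mR=3/2; mL+mR=-9/4 → advance -1; mR−mL=21/4 → turn +1·90°
n=1: pose=(-1,3,E); sL=60/53, sR=60/29; mL=-3330/1537, mR=60/29; mL+mR=-150/1537 → advance -1; mR−mL=6510/1537 → turn +1·90°
n=2: pose=(-2,3,N); sL=6/13, sR=30/53; mL=-513/689, mR=30/53; mL+mR=-123/689 → advance -1; mR−mL=903/689 → turn +1·90°
n=3: pose=(-2,2,W); sL=60/97, sR=20/39; mL=-3310/3783, mR=20/39; mL+mR=-1370/3783 → advance -1; mR−mL=1750/1261 → turn +1·90°

0 3 3/2 -15/4 3/2 -1 2 S
1 60/53 60/29 -3330/1537 60/29 -1 3 E
2 6/13 30/53 -513/689 30/53 -2 3 N
3 60/97 20/39 -3310/3783 20/39 -2 2 W
final -1 2 S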